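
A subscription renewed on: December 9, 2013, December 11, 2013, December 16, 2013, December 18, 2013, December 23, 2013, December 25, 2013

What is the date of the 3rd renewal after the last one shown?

January 6, 2014

Every event lands on a Monday or Wednesday (gaps cycle 2, 5, 2, 5, 2).
So the schedule is: every Monday and Wednesday.
Next Monday: December 30, 2013.
The following Wednesday is January 1, 2014.
The following Monday is January 6, 2014.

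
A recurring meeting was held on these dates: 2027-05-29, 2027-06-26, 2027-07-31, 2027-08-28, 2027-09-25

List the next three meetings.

These are Saturdays with 28, 35, 28, 28-day gaps.
Each is the final Saturday of its month — 2027-05-29 is past the 28th, so '4th Saturday' doesn't fit.
October 2027 ends with Saturday 2027-10-30.
November 2027 ends with Saturday 2027-11-27.
Last Saturday of December 2027: 2027-12-25.

2027-10-30, 2027-11-27, 2027-12-25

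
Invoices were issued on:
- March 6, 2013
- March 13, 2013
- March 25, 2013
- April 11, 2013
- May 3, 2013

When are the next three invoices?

Gaps: 7, 12, 17, 22 days — each gap is 5 larger than the previous one.
Next gap: 27 days. May 3, 2013 + 27 days = May 30, 2013.
Next gap: 32 days. May 30, 2013 + 32 days = July 1, 2013.
Next gap: 37 days. July 1, 2013 + 37 days = August 7, 2013.

May 30, 2013; July 1, 2013; August 7, 2013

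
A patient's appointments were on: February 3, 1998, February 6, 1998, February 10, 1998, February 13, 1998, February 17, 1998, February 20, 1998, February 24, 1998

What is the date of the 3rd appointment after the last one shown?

March 6, 1998

Gaps: 3, 4, 3, 4, 3, 4 days — not constant, but cyclic with period 2.
The events fall on every Tuesday and Friday.
Next Friday: February 27, 1998.
The following Tuesday is March 3, 1998.
The following Friday is March 6, 1998.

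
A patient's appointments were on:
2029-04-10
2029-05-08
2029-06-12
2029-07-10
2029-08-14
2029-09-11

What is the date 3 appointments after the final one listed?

Gaps: 28, 35, 28, 35, 28 days — a mix of 28 and 35. Every date is a Tuesday.
Each is the 2nd Tuesday of its month.
2nd Tuesday of October 2029: 2029-10-09.
November 2029 — 2nd Tuesday is 2029-11-13.
December 2029 — 2nd Tuesday is 2029-12-11.

2029-12-11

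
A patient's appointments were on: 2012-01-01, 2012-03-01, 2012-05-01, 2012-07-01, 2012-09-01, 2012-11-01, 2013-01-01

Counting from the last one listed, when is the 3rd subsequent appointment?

Each date is the 1st; the gaps (60, 61, 61, 62, 61, 61) track the month lengths.
The rule is the 1st of every 2 months.
March 2013: 2013-03-01.
Next: May 2013 → 2013-05-01.
July 2013: 2013-07-01.

2013-07-01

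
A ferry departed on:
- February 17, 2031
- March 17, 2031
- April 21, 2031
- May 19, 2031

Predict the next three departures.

June 16, 2031; July 21, 2031; August 18, 2031

Gaps: 28, 35, 28 days — a mix of 28 and 35. Every date is a Monday.
Each is the 3rd Monday of its month.
3rd Monday of June 2031: June 16, 2031.
July 2031 — 3rd Monday is July 21, 2031.
3rd Monday of August 2031: August 18, 2031.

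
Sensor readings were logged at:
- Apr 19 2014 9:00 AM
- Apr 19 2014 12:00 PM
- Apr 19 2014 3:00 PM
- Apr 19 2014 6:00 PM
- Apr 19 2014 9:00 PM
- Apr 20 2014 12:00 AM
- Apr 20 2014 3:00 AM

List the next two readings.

The interval is a steady 3 hours (3, 3, 3, 3, 3, 3).
Apr 20 2014 3:00 AM + 3 h = Apr 20 2014 6:00 AM.
Apr 20 2014 6:00 AM + 3 h = Apr 20 2014 9:00 AM.

Apr 20 2014 6:00 AM, Apr 20 2014 9:00 AM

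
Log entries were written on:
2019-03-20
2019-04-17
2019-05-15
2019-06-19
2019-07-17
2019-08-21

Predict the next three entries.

2019-09-18, 2019-10-16, 2019-11-20

All dates are Wednesdays, 28, 28, 35, 28, 35 days apart.
Specifically, the 3rd Wednesday of each month.
3rd Wednesday of September 2019: 2019-09-18.
October 2019 — 3rd Wednesday is 2019-10-16.
3rd Wednesday of November 2019: 2019-11-20.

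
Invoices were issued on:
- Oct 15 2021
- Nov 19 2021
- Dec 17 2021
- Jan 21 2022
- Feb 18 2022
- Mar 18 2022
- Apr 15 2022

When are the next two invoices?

All dates are Fridays, 35, 28, 35, 28, 28, 28 days apart.
Specifically, the 3rd Friday of each month.
May 2022 — 3rd Friday is May 20 2022.
June 2022 — 3rd Friday is Jun 17 2022.

May 20 2022, Jun 17 2022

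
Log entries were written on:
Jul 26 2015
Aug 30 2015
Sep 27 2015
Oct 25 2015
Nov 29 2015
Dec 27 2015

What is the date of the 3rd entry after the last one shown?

All Sundays; the gaps (35, 28, 28, 35, 28) vary with month length.
This is the last Sunday of each month.
Last Sunday of January 2016: Jan 31 2016.
Last Sunday of February 2016: Feb 28 2016.
March 2016 ends with Sunday Mar 27 2016.

Mar 27 2016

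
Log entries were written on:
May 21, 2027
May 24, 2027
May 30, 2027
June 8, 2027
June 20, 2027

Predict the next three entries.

The spacing grows by 3 each time: 3, 6, 9, 12 days.
Next gap: 15 days. June 20, 2027 + 15 days = July 5, 2027.
Next gap: 18 days. July 5, 2027 + 18 days = July 23, 2027.
Next gap: 21 days. July 23, 2027 + 21 days = August 13, 2027.

July 5, 2027; July 23, 2027; August 13, 2027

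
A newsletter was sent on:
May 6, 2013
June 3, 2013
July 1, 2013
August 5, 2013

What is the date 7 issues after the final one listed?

March 3, 2014

All dates are Mondays, 28, 28, 35 days apart.
Specifically, the 1st Monday of each month.
1st Monday of September 2013: September 2, 2013.
1st Monday of October 2013: October 7, 2013.
1st Monday of November 2013: November 4, 2013.
December 2013 — 1st Monday is December 2, 2013.
January 2014 — 1st Monday is January 6, 2014.
February 2014 — 1st Monday is February 3, 2014.
1st Monday of March 2014: March 3, 2014.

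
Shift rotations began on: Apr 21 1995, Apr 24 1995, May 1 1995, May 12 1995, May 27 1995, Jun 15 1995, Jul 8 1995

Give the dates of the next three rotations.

Aug 4 1995, Sep 4 1995, Oct 9 1995

Gaps: 3, 7, 11, 15, 19, 23 days — each gap is 4 larger than the previous one.
Next gap: 27 days. Jul 8 1995 + 27 days = Aug 4 1995.
Next gap: 31 days. Aug 4 1995 + 31 days = Sep 4 1995.
Next gap: 35 days. Sep 4 1995 + 35 days = Oct 9 1995.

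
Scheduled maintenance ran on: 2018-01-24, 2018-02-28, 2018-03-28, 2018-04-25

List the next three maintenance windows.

2018-05-23, 2018-06-27, 2018-07-25

These are Wednesdays at 28- or 35-day spacing (35, 28, 28).
The pattern: 4th Wednesday of the month.
May 2018 — 4th Wednesday is 2018-05-23.
4th Wednesday of June 2018: 2018-06-27.
4th Wednesday of July 2018: 2018-07-25.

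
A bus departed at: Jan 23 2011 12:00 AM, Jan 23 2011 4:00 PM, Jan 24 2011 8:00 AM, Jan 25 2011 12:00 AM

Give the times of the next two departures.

Jan 25 2011 4:00 PM, Jan 26 2011 8:00 AM

The interval is a steady 16 hours (16, 16, 16).
Jan 25 2011 12:00 AM + 16 h = Jan 25 2011 4:00 PM.
Jan 25 2011 4:00 PM + 16 h = Jan 26 2011 8:00 AM.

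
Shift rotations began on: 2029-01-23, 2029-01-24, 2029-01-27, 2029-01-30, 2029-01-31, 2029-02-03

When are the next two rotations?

2029-02-06, 2029-02-07

Gaps: 1, 3, 3, 1, 3 days — not constant, but cyclic with period 3.
The events fall on every Tuesday, Wednesday and Saturday.
The following Tuesday is 2029-02-06.
Next Wednesday: 2029-02-07.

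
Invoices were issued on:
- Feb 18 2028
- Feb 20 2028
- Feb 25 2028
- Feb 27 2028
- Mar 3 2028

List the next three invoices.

Mar 5 2028, Mar 10 2028, Mar 12 2028

Every event lands on a Friday or Sunday (gaps cycle 2, 5, 2, 5).
So the schedule is: every Friday and Sunday.
The following Sunday is Mar 5 2028.
The following Friday is Mar 10 2028.
Next Sunday: Mar 12 2028.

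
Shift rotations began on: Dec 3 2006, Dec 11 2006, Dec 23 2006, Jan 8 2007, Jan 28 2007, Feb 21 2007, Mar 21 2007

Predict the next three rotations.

Intervals are 8, 12, 16, 20, 24, 28 days — an arithmetic progression with common difference 4.
Next gap: 32 days. Mar 21 2007 + 32 days = Apr 22 2007.
Next gap: 36 days. Apr 22 2007 + 36 days = May 28 2007.
Next gap: 40 days. May 28 2007 + 40 days = Jul 7 2007.

Apr 22 2007, May 28 2007, Jul 7 2007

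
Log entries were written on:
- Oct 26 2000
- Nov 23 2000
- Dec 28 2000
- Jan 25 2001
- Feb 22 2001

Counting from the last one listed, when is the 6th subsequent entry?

Aug 23 2001

These are Thursdays at 28- or 35-day spacing (28, 35, 28, 28).
The pattern: 4th Thursday of the month.
4th Thursday of March 2001: Mar 22 2001.
April 2001 — 4th Thursday is Apr 26 2001.
4th Thursday of May 2001: May 24 2001.
June 2001 — 4th Thursday is Jun 28 2001.
4th Thursday of July 2001: Jul 26 2001.
4th Thursday of August 2001: Aug 23 2001.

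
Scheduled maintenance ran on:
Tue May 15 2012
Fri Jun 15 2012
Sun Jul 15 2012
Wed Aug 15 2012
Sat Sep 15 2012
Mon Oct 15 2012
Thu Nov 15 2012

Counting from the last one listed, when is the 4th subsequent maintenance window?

Fri Mar 15 2013

Gaps: 31, 30, 31, 31, 30, 31 days — not constant. Every event is on the 15th of the month.
Pattern: the 15th of each month.
December 2012: Sat Dec 15 2012.
Next: January 2013 → Tue Jan 15 2013.
February 2013: Fri Feb 15 2013.
March 2013: Fri Mar 15 2013.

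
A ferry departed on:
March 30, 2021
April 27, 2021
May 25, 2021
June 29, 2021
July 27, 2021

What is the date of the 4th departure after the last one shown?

November 30, 2021

All Tuesdays; the gaps (28, 28, 35, 28) vary with month length.
This is the last Tuesday of each month.
Last Tuesday of August 2021: August 31, 2021.
Last Tuesday of September 2021: September 28, 2021.
October 2021 ends with Tuesday October 26, 2021.
Last Tuesday of November 2021: November 30, 2021.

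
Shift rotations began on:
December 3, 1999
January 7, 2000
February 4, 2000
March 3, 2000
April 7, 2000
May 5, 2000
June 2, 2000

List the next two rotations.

Gaps: 35, 28, 28, 35, 28, 28 days — a mix of 28 and 35. Every date is a Friday.
Each is the 1st Friday of its month.
July 2000 — 1st Friday is July 7, 2000.
August 2000 — 1st Friday is August 4, 2000.

July 7, 2000; August 4, 2000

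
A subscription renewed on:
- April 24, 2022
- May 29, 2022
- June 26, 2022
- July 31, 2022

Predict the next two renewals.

August 28, 2022; September 25, 2022

These are Sundays with 35, 28, 35-day gaps.
Each is the final Sunday of its month — May 29, 2022 is past the 28th, so '4th Sunday' doesn't fit.
August 2022 ends with Sunday August 28, 2022.
Last Sunday of September 2022: September 25, 2022.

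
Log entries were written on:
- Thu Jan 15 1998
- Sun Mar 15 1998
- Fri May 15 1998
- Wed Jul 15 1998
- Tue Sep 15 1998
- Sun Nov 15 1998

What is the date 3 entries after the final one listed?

Each date is the 15th; the gaps (59, 61, 61, 62, 61) track the month lengths.
The rule is the 15th of every 2 months.
January 1999: Fri Jan 15 1999.
March 1999: Mon Mar 15 1999.
Next: May 1999 → Sat May 15 1999.

Sat May 15 1999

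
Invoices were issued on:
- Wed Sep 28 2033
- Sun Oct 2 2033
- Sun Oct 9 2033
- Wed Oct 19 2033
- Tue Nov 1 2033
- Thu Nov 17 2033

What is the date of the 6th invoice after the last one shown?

The spacing grows by 3 each time: 4, 7, 10, 13, 16 days.
Next gap: 19 days. Thu Nov 17 2033 + 19 days = Tue Dec 6 2033.
Next gap: 22 days. Tue Dec 6 2033 + 22 days = Wed Dec 28 2033.
Next gap: 25 days. Wed Dec 28 2033 + 25 days = Sun Jan 22 2034.
Next gap: 28 days. Sun Jan 22 2034 + 28 days = Sun Feb 19 2034.
Next gap: 31 days. Sun Feb 19 2034 + 31 days = Wed Mar 22 2034.
Next gap: 34 days. Wed Mar 22 2034 + 34 days = Tue Apr 25 2034.

Tue Apr 25 2034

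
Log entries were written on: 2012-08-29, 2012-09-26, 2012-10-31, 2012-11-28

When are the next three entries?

2012-12-26, 2013-01-30, 2013-02-27

All Wednesdays; the gaps (28, 35, 28) vary with month length.
This is the last Wednesday of each month.
Last Wednesday of December 2012: 2012-12-26.
Last Wednesday of January 2013: 2013-01-30.
Last Wednesday of February 2013: 2013-02-27.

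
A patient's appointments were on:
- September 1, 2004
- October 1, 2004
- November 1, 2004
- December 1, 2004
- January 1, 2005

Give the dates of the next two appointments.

Each date is the 1st; the gaps (30, 31, 30, 31) track the month lengths.
The rule is the 1st of each month.
February 2005: February 1, 2005.
March 2005: March 1, 2005.

February 1, 2005; March 1, 2005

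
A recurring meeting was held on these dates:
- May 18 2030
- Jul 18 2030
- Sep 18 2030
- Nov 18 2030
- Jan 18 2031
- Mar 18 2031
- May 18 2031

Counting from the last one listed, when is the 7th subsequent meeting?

Jul 18 2032

Gaps: 61, 62, 61, 61, 59, 61 days — not constant. Every event is on the 18th of the month.
Pattern: the 18th of every 2 months.
July 2031: Jul 18 2031.
Next: September 2031 → Sep 18 2031.
November 2031: Nov 18 2031.
Next: January 2032 → Jan 18 2032.
March 2032: Mar 18 2032.
Next: May 2032 → May 18 2032.
July 2032: Jul 18 2032.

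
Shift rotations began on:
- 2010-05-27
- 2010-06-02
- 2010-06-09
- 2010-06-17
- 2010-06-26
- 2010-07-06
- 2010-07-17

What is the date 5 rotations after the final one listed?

Intervals are 6, 7, 8, 9, 10, 11 days — an arithmetic progression with common difference 1.
Next gap: 12 days. 2010-07-17 + 12 days = 2010-07-29.
Next gap: 13 days. 2010-07-29 + 13 days = 2010-08-11.
Next gap: 14 days. 2010-08-11 + 14 days = 2010-08-25.
Next gap: 15 days. 2010-08-25 + 15 days = 2010-09-09.
Next gap: 16 days. 2010-09-09 + 16 days = 2010-09-25.

2010-09-25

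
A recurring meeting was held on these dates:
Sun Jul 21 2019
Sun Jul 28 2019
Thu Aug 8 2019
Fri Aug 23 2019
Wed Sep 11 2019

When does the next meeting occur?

Fri Oct 4 2019

Intervals are 7, 11, 15, 19 days — an arithmetic progression with common difference 4.
Next gap: 23 days. Wed Sep 11 2019 + 23 days = Fri Oct 4 2019.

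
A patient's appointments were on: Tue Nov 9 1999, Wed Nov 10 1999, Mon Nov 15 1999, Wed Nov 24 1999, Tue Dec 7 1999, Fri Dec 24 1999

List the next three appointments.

The spacing grows by 4 each time: 1, 5, 9, 13, 17 days.
Next gap: 21 days. Fri Dec 24 1999 + 21 days = Fri Jan 14 2000.
Next gap: 25 days. Fri Jan 14 2000 + 25 days = Tue Feb 8 2000.
Next gap: 29 days. Tue Feb 8 2000 + 29 days = Wed Mar 8 2000.

Fri Jan 14 2000, Tue Feb 8 2000, Wed Mar 8 2000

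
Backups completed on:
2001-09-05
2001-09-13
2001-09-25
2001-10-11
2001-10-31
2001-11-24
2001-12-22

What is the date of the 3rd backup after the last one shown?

2002-04-09

Gaps: 8, 12, 16, 20, 24, 28 days — each gap is 4 larger than the previous one.
Next gap: 32 days. 2001-12-22 + 32 days = 2002-01-23.
Next gap: 36 days. 2002-01-23 + 36 days = 2002-02-28.
Next gap: 40 days. 2002-02-28 + 40 days = 2002-04-09.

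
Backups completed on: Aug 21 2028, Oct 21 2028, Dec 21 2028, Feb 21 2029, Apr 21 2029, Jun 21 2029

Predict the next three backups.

Each date is the 21st; the gaps (61, 61, 62, 59, 61) track the month lengths.
The rule is the 21st of every 2 months.
Next: August 2029 → Aug 21 2029.
Next: October 2029 → Oct 21 2029.
Next: December 2029 → Dec 21 2029.

Aug 21 2029, Oct 21 2029, Dec 21 2029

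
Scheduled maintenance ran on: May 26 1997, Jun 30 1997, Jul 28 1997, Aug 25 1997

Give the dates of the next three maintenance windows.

Every date is a Monday; gaps 35, 28, 28 days.
Each is the last Monday of its month (at least one falls on the 29th or later, ruling out '4th Monday').
Last Monday of September 1997: Sep 29 1997.
Last Monday of October 1997: Oct 27 1997.
November 1997 ends with Monday Nov 24 1997.

Sep 29 1997, Oct 27 1997, Nov 24 1997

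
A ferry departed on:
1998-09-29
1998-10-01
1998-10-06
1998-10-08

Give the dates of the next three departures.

1998-10-13, 1998-10-15, 1998-10-20

The gap pattern 2, 5, 2 repeats every 2 events.
These are the Tuesdays and Thursdays of each week.
The following Tuesday is 1998-10-13.
Next Thursday: 1998-10-15.
The following Tuesday is 1998-10-20.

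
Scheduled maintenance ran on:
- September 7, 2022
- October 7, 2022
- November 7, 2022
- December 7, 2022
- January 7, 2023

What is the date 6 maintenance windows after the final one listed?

Each date is the 7th; the gaps (30, 31, 30, 31) track the month lengths.
The rule is the 7th of each month.
February 2023: February 7, 2023.
Next: March 2023 → March 7, 2023.
Next: April 2023 → April 7, 2023.
Next: May 2023 → May 7, 2023.
Next: June 2023 → June 7, 2023.
July 2023: July 7, 2023.

July 7, 2023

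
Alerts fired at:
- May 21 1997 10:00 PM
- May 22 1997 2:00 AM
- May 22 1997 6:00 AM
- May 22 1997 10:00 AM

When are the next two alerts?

May 22 1997 2:00 PM, May 22 1997 6:00 PM

Gaps: 4, 4, 4 hours — each event is 4 hours after the previous one.
May 22 1997 10:00 AM + 4 h = May 22 1997 2:00 PM.
May 22 1997 2:00 PM + 4 h = May 22 1997 6:00 PM.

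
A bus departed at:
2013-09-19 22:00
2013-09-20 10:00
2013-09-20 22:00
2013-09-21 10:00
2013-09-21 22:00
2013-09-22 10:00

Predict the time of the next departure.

2013-09-22 22:00

Spacing: 12, 12, 12, 12, 12 h — constant 12 h.
2013-09-22 10:00 + 12 h = 2013-09-22 22:00.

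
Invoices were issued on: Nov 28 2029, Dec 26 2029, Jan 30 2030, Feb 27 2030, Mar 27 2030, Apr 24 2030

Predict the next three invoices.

All Wednesdays; the gaps (28, 35, 28, 28, 28) vary with month length.
This is the last Wednesday of each month.
Last Wednesday of May 2030: May 29 2030.
Last Wednesday of June 2030: Jun 26 2030.
Last Wednesday of July 2030: Jul 31 2030.

May 29 2030, Jun 26 2030, Jul 31 2030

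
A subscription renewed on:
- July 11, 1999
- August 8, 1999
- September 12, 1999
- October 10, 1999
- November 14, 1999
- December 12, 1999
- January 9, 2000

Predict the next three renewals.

February 13, 2000; March 12, 2000; April 9, 2000

All dates are Sundays, 28, 35, 28, 35, 28, 28 days apart.
Specifically, the 2nd Sunday of each month.
2nd Sunday of February 2000: February 13, 2000.
2nd Sunday of March 2000: March 12, 2000.
April 2000 — 2nd Sunday is April 9, 2000.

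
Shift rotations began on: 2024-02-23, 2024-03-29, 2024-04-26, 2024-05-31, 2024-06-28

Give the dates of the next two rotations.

2024-07-26, 2024-08-30

Every date is a Friday; gaps 35, 28, 35, 28 days.
Each is the last Friday of its month (at least one falls on the 29th or later, ruling out '4th Friday').
Last Friday of July 2024: 2024-07-26.
Last Friday of August 2024: 2024-08-30.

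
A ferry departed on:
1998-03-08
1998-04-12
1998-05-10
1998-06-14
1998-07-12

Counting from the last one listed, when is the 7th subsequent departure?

1999-02-14

These are Sundays at 28- or 35-day spacing (35, 28, 35, 28).
The pattern: 2nd Sunday of the month.
2nd Sunday of August 1998: 1998-08-09.
September 1998 — 2nd Sunday is 1998-09-13.
2nd Sunday of October 1998: 1998-10-11.
November 1998 — 2nd Sunday is 1998-11-08.
2nd Sunday of December 1998: 1998-12-13.
January 1999 — 2nd Sunday is 1999-01-10.
2nd Sunday of February 1999: 1999-02-14.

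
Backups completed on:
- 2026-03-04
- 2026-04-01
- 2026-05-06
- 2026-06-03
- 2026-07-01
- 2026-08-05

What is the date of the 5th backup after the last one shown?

All dates are Wednesdays, 28, 35, 28, 28, 35 days apart.
Specifically, the 1st Wednesday of each month.
September 2026 — 1st Wednesday is 2026-09-02.
1st Wednesday of October 2026: 2026-10-07.
1st Wednesday of November 2026: 2026-11-04.
December 2026 — 1st Wednesday is 2026-12-02.
January 2027 — 1st Wednesday is 2027-01-06.

2027-01-06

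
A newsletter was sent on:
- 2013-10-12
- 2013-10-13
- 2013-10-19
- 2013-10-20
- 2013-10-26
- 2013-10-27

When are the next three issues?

Gaps: 1, 6, 1, 6, 1 days — not constant, but cyclic with period 2.
The events fall on every Saturday and Sunday.
The following Saturday is 2013-11-02.
Next Sunday: 2013-11-03.
The following Saturday is 2013-11-09.

2013-11-02, 2013-11-03, 2013-11-09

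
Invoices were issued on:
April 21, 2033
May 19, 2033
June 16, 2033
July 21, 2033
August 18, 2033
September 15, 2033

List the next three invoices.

October 20, 2033; November 17, 2033; December 15, 2033

Gaps: 28, 28, 35, 28, 28 days — a mix of 28 and 35. Every date is a Thursday.
Each is the 3rd Thursday of its month.
October 2033 — 3rd Thursday is October 20, 2033.
November 2033 — 3rd Thursday is November 17, 2033.
December 2033 — 3rd Thursday is December 15, 2033.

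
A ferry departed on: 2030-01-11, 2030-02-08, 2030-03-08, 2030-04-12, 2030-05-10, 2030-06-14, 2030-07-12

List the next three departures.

2030-08-09, 2030-09-13, 2030-10-11

Gaps: 28, 28, 35, 28, 35, 28 days — a mix of 28 and 35. Every date is a Friday.
Each is the 2nd Friday of its month.
2nd Friday of August 2030: 2030-08-09.
September 2030 — 2nd Friday is 2030-09-13.
October 2030 — 2nd Friday is 2030-10-11.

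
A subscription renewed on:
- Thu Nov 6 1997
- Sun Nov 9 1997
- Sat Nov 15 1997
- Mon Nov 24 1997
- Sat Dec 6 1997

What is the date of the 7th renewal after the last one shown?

The spacing grows by 3 each time: 3, 6, 9, 12 days.
Next gap: 15 days. Sat Dec 6 1997 + 15 days = Sun Dec 21 1997.
Next gap: 18 days. Sun Dec 21 1997 + 18 days = Thu Jan 8 1998.
Next gap: 21 days. Thu Jan 8 1998 + 21 days = Thu Jan 29 1998.
Next gap: 24 days. Thu Jan 29 1998 + 24 days = Sun Feb 22 1998.
Next gap: 27 days. Sun Feb 22 1998 + 27 days = Sat Mar 21 1998.
Next gap: 30 days. Sat Mar 21 1998 + 30 days = Mon Apr 20 1998.
Next gap: 33 days. Mon Apr 20 1998 + 33 days = Sat May 23 1998.

Sat May 23 1998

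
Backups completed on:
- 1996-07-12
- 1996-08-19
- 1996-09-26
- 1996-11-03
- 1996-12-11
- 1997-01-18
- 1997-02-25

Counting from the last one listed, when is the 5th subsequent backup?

1997-09-03

Gaps between consecutive events: 38, 38, 38, 38, 38, 38 days — a constant 38-day interval.
1997-02-25 + 38 days = 1997-04-04.
1997-04-04 + 38 days = 1997-05-12.
1997-05-12 + 38 days = 1997-06-19.
1997-06-19 + 38 days = 1997-07-27.
1997-07-27 + 38 days = 1997-09-03.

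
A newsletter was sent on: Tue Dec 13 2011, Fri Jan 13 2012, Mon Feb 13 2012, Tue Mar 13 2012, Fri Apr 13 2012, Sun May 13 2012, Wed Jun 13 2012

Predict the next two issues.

Fri Jul 13 2012, Mon Aug 13 2012

Gaps: 31, 31, 29, 31, 30, 31 days — not constant. Every event is on the 13th of the month.
Pattern: the 13th of each month.
July 2012: Fri Jul 13 2012.
August 2012: Mon Aug 13 2012.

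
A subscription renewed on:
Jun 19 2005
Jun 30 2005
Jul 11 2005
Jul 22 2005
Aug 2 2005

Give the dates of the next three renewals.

Aug 13 2005, Aug 24 2005, Sep 4 2005

Every event comes 11 days after the last (11, 11, 11, 11).
Aug 2 2005 + 11 days = Aug 13 2005.
Aug 13 2005 + 11 days = Aug 24 2005.
Aug 24 2005 + 11 days = Sep 4 2005.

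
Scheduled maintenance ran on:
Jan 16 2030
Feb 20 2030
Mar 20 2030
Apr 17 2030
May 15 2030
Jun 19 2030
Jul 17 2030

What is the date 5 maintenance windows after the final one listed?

All dates are Wednesdays, 35, 28, 28, 28, 35, 28 days apart.
Specifically, the 3rd Wednesday of each month.
August 2030 — 3rd Wednesday is Aug 21 2030.
September 2030 — 3rd Wednesday is Sep 18 2030.
October 2030 — 3rd Wednesday is Oct 16 2030.
3rd Wednesday of November 2030: Nov 20 2030.
December 2030 — 3rd Wednesday is Dec 18 2030.

Dec 18 2030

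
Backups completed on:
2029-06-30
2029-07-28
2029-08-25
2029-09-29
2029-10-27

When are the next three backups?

2029-11-24, 2029-12-29, 2030-01-26

These are Saturdays with 28, 28, 35, 28-day gaps.
Each is the final Saturday of its month — 2029-06-30 is past the 28th, so '4th Saturday' doesn't fit.
November 2029 ends with Saturday 2029-11-24.
December 2029 ends with Saturday 2029-12-29.
Last Saturday of January 2030: 2030-01-26.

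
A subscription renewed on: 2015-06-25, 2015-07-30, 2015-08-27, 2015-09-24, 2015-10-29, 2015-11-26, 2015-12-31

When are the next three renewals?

2016-01-28, 2016-02-25, 2016-03-31

All Thursdays; the gaps (35, 28, 28, 35, 28, 35) vary with month length.
This is the last Thursday of each month.
January 2016 ends with Thursday 2016-01-28.
Last Thursday of February 2016: 2016-02-25.
March 2016 ends with Thursday 2016-03-31.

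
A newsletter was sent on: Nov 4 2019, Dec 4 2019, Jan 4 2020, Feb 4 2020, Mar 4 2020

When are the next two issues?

Apr 4 2020, May 4 2020

Gaps: 30, 31, 31, 29 days — not constant. Every event is on the 4th of the month.
Pattern: the 4th of each month.
April 2020: Apr 4 2020.
May 2020: May 4 2020.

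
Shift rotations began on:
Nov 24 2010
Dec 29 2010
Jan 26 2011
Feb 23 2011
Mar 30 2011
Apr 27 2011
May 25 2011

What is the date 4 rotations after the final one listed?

Sep 28 2011

These are Wednesdays with 35, 28, 28, 35, 28, 28-day gaps.
Each is the final Wednesday of its month — Dec 29 2010 is past the 28th, so '4th Wednesday' doesn't fit.
June 2011 ends with Wednesday Jun 29 2011.
Last Wednesday of July 2011: Jul 27 2011.
Last Wednesday of August 2011: Aug 31 2011.
September 2011 ends with Wednesday Sep 28 2011.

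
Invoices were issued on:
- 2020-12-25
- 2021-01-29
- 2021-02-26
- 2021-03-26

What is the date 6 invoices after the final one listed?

Every date is a Friday; gaps 35, 28, 28 days.
Each is the last Friday of its month (at least one falls on the 29th or later, ruling out '4th Friday').
April 2021 ends with Friday 2021-04-30.
Last Friday of May 2021: 2021-05-28.
June 2021 ends with Friday 2021-06-25.
July 2021 ends with Friday 2021-07-30.
Last Friday of August 2021: 2021-08-27.
Last Friday of September 2021: 2021-09-24.

2021-09-24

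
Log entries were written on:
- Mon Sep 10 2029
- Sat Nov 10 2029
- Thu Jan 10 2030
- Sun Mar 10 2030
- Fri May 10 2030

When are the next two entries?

Wed Jul 10 2030, Tue Sep 10 2030

Each date is the 10th; the gaps (61, 61, 59, 61) track the month lengths.
The rule is the 10th of every 2 months.
Next: July 2030 → Wed Jul 10 2030.
Next: September 2030 → Tue Sep 10 2030.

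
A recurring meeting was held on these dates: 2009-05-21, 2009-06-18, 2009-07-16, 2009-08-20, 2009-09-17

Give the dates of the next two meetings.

Gaps: 28, 28, 35, 28 days — a mix of 28 and 35. Every date is a Thursday.
Each is the 3rd Thursday of its month.
October 2009 — 3rd Thursday is 2009-10-15.
November 2009 — 3rd Thursday is 2009-11-19.

2009-10-15, 2009-11-19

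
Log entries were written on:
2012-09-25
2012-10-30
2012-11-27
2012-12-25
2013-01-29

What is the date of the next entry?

These are Tuesdays with 35, 28, 28, 35-day gaps.
Each is the final Tuesday of its month — 2012-10-30 is past the 28th, so '4th Tuesday' doesn't fit.
Last Tuesday of February 2013: 2013-02-26.

2013-02-26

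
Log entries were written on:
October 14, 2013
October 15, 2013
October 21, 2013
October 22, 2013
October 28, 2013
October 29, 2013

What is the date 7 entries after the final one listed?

November 25, 2013

Every event lands on a Monday or Tuesday (gaps cycle 1, 6, 1, 6, 1).
So the schedule is: every Monday and Tuesday.
The following Monday is November 4, 2013.
The following Tuesday is November 5, 2013.
Next Monday: November 11, 2013.
The following Tuesday is November 12, 2013.
Next Monday: November 18, 2013.
Next Tuesday: November 19, 2013.
Next Monday: November 25, 2013.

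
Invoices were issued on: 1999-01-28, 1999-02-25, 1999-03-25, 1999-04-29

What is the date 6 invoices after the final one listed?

All Thursdays; the gaps (28, 28, 35) vary with month length.
This is the last Thursday of each month.
May 1999 ends with Thursday 1999-05-27.
Last Thursday of June 1999: 1999-06-24.
July 1999 ends with Thursday 1999-07-29.
August 1999 ends with Thursday 1999-08-26.
September 1999 ends with Thursday 1999-09-30.
Last Thursday of October 1999: 1999-10-28.

1999-10-28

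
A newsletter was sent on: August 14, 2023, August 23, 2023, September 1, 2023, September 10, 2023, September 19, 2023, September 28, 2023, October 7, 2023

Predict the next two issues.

Gaps between consecutive events: 9, 9, 9, 9, 9, 9 days — a constant 9-day interval.
October 7, 2023 + 9 days = October 16, 2023.
October 16, 2023 + 9 days = October 25, 2023.

October 16, 2023; October 25, 2023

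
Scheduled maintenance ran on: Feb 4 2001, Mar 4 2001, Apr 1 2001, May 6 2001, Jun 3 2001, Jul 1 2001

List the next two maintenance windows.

All dates are Sundays, 28, 28, 35, 28, 28 days apart.
Specifically, the 1st Sunday of each month.
1st Sunday of August 2001: Aug 5 2001.
September 2001 — 1st Sunday is Sep 2 2001.

Aug 5 2001, Sep 2 2001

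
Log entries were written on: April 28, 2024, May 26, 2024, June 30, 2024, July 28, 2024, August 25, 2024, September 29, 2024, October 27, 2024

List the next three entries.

November 24, 2024; December 29, 2024; January 26, 2025

All Sundays; the gaps (28, 35, 28, 28, 35, 28) vary with month length.
This is the last Sunday of each month.
November 2024 ends with Sunday November 24, 2024.
December 2024 ends with Sunday December 29, 2024.
Last Sunday of January 2025: January 26, 2025.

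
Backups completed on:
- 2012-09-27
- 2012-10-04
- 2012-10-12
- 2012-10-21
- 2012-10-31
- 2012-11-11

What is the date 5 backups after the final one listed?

Gaps: 7, 8, 9, 10, 11 days — each gap is 1 larger than the previous one.
Next gap: 12 days. 2012-11-11 + 12 days = 2012-11-23.
Next gap: 13 days. 2012-11-23 + 13 days = 2012-12-06.
Next gap: 14 days. 2012-12-06 + 14 days = 2012-12-20.
Next gap: 15 days. 2012-12-20 + 15 days = 2013-01-04.
Next gap: 16 days. 2013-01-04 + 16 days = 2013-01-20.

2013-01-20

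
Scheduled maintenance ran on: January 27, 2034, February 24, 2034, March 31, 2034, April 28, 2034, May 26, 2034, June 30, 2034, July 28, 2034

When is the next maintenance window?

August 25, 2034

Every date is a Friday; gaps 28, 35, 28, 28, 35, 28 days.
Each is the last Friday of its month (at least one falls on the 29th or later, ruling out '4th Friday').
August 2034 ends with Friday August 25, 2034.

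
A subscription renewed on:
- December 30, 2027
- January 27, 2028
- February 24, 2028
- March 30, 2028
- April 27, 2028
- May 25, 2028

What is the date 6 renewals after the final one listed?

These are Thursdays with 28, 28, 35, 28, 28-day gaps.
Each is the final Thursday of its month — December 30, 2027 is past the 28th, so '4th Thursday' doesn't fit.
June 2028 ends with Thursday June 29, 2028.
Last Thursday of July 2028: July 27, 2028.
August 2028 ends with Thursday August 31, 2028.
Last Thursday of September 2028: September 28, 2028.
Last Thursday of October 2028: October 26, 2028.
November 2028 ends with Thursday November 30, 2028.

November 30, 2028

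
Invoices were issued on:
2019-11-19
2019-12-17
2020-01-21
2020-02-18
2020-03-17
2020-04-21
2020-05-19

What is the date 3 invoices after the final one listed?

These are Tuesdays at 28- or 35-day spacing (28, 35, 28, 28, 35, 28).
The pattern: 3rd Tuesday of the month.
June 2020 — 3rd Tuesday is 2020-06-16.
July 2020 — 3rd Tuesday is 2020-07-21.
August 2020 — 3rd Tuesday is 2020-08-18.

2020-08-18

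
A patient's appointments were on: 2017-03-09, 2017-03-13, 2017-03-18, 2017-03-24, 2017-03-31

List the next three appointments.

The spacing grows by 1 each time: 4, 5, 6, 7 days.
Next gap: 8 days. 2017-03-31 + 8 days = 2017-04-08.
Next gap: 9 days. 2017-04-08 + 9 days = 2017-04-17.
Next gap: 10 days. 2017-04-17 + 10 days = 2017-04-27.

2017-04-08, 2017-04-17, 2017-04-27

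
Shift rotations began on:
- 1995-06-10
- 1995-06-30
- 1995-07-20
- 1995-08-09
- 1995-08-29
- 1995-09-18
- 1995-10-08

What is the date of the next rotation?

1995-10-28

The spacing is 20, 20, 20, 20, 20, 20 days — always 20 days.
1995-10-08 + 20 days = 1995-10-28.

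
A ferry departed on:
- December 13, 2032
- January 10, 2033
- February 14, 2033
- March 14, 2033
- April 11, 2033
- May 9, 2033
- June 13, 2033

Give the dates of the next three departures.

Gaps: 28, 35, 28, 28, 28, 35 days — a mix of 28 and 35. Every date is a Monday.
Each is the 2nd Monday of its month.
2nd Monday of July 2033: July 11, 2033.
2nd Monday of August 2033: August 8, 2033.
September 2033 — 2nd Monday is September 12, 2033.

July 11, 2033; August 8, 2033; September 12, 2033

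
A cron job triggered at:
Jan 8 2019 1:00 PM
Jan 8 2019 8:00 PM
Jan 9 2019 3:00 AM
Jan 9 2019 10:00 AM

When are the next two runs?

The interval is a steady 7 hours (7, 7, 7).
Jan 9 2019 10:00 AM + 7 h = Jan 9 2019 5:00 PM.
Jan 9 2019 5:00 PM + 7 h = Jan 10 2019 12:00 AM.

Jan 9 2019 5:00 PM, Jan 10 2019 12:00 AM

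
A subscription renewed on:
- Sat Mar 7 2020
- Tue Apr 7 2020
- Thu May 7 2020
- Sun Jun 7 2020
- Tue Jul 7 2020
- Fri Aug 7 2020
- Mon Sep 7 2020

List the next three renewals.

The day-of-month is always 7 (31, 30, 31, 30, 31, 31 days between events).
So this recurs on the 7th of each month.
October 2020: Wed Oct 7 2020.
Next: November 2020 → Sat Nov 7 2020.
December 2020: Mon Dec 7 2020.

Wed Oct 7 2020, Sat Nov 7 2020, Mon Dec 7 2020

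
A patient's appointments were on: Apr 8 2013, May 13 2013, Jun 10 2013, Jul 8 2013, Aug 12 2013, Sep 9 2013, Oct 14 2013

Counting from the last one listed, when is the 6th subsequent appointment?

Gaps: 35, 28, 28, 35, 28, 35 days — a mix of 28 and 35. Every date is a Monday.
Each is the 2nd Monday of its month.
2nd Monday of November 2013: Nov 11 2013.
2nd Monday of December 2013: Dec 9 2013.
January 2014 — 2nd Monday is Jan 13 2014.
February 2014 — 2nd Monday is Feb 10 2014.
March 2014 — 2nd Monday is Mar 10 2014.
2nd Monday of April 2014: Apr 14 2014.

Apr 14 2014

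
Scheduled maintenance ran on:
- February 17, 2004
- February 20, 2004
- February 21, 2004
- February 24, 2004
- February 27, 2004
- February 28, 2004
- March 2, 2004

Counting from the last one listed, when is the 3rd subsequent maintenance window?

March 9, 2004

The gap pattern 3, 1, 3, 3, 1, 3 repeats every 3 events.
These are the Tuesdays, Fridays and Saturdays of each week.
The following Friday is March 5, 2004.
Next Saturday: March 6, 2004.
The following Tuesday is March 9, 2004.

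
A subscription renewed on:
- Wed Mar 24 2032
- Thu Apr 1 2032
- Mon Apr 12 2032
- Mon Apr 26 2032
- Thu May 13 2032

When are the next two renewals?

Gaps: 8, 11, 14, 17 days — each gap is 3 larger than the previous one.
Next gap: 20 days. Thu May 13 2032 + 20 days = Wed Jun 2 2032.
Next gap: 23 days. Wed Jun 2 2032 + 23 days = Fri Jun 25 2032.

Wed Jun 2 2032, Fri Jun 25 2032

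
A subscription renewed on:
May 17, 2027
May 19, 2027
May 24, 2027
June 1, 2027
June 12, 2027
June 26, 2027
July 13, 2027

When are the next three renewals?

Intervals are 2, 5, 8, 11, 14, 17 days — an arithmetic progression with common difference 3.
Next gap: 20 days. July 13, 2027 + 20 days = August 2, 2027.
Next gap: 23 days. August 2, 2027 + 23 days = August 25, 2027.
Next gap: 26 days. August 25, 2027 + 26 days = September 20, 2027.

August 2, 2027; August 25, 2027; September 20, 2027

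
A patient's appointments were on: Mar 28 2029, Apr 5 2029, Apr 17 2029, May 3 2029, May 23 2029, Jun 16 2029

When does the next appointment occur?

Gaps: 8, 12, 16, 20, 24 days — each gap is 4 larger than the previous one.
Next gap: 28 days. Jun 16 2029 + 28 days = Jul 14 2029.

Jul 14 2029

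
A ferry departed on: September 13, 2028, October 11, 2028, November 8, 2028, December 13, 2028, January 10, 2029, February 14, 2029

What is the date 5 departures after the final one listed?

All dates are Wednesdays, 28, 28, 35, 28, 35 days apart.
Specifically, the 2nd Wednesday of each month.
2nd Wednesday of March 2029: March 14, 2029.
2nd Wednesday of April 2029: April 11, 2029.
May 2029 — 2nd Wednesday is May 9, 2029.
2nd Wednesday of June 2029: June 13, 2029.
2nd Wednesday of July 2029: July 11, 2029.

July 11, 2029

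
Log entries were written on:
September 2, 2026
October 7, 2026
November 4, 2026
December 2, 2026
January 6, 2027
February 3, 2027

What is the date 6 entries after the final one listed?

These are Wednesdays at 28- or 35-day spacing (35, 28, 28, 35, 28).
The pattern: 1st Wednesday of the month.
1st Wednesday of March 2027: March 3, 2027.
1st Wednesday of April 2027: April 7, 2027.
1st Wednesday of May 2027: May 5, 2027.
1st Wednesday of June 2027: June 2, 2027.
1st Wednesday of July 2027: July 7, 2027.
1st Wednesday of August 2027: August 4, 2027.

August 4, 2027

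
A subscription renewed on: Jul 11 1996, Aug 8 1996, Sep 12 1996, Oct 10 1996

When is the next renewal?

All dates are Thursdays, 28, 35, 28 days apart.
Specifically, the 2nd Thursday of each month.
November 1996 — 2nd Thursday is Nov 14 1996.

Nov 14 1996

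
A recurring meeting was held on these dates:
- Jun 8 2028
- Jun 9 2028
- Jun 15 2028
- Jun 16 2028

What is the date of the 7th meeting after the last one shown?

The gap pattern 1, 6, 1 repeats every 2 events.
These are the Thursdays and Fridays of each week.
Next Thursday: Jun 22 2028.
Next Friday: Jun 23 2028.
Next Thursday: Jun 29 2028.
The following Friday is Jun 30 2028.
Next Thursday: Jul 6 2028.
The following Friday is Jul 7 2028.
The following Thursday is Jul 13 2028.

Jul 13 2028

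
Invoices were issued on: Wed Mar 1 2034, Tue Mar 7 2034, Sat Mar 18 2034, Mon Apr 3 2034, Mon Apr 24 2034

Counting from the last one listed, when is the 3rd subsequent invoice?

Wed Jul 26 2034

Gaps: 6, 11, 16, 21 days — each gap is 5 larger than the previous one.
Next gap: 26 days. Mon Apr 24 2034 + 26 days = Sat May 20 2034.
Next gap: 31 days. Sat May 20 2034 + 31 days = Tue Jun 20 2034.
Next gap: 36 days. Tue Jun 20 2034 + 36 days = Wed Jul 26 2034.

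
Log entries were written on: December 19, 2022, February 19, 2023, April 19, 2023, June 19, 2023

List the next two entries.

Each date is the 19th; the gaps (62, 59, 61) track the month lengths.
The rule is the 19th of every 2 months.
Next: August 2023 → August 19, 2023.
October 2023: October 19, 2023.

August 19, 2023; October 19, 2023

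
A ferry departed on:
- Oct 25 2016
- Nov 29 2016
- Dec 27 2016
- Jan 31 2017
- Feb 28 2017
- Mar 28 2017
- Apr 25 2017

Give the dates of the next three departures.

All Tuesdays; the gaps (35, 28, 35, 28, 28, 28) vary with month length.
This is the last Tuesday of each month.
Last Tuesday of May 2017: May 30 2017.
June 2017 ends with Tuesday Jun 27 2017.
July 2017 ends with Tuesday Jul 25 2017.

May 30 2017, Jun 27 2017, Jul 25 2017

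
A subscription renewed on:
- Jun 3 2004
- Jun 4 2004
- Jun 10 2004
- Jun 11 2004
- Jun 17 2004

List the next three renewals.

Jun 18 2004, Jun 24 2004, Jun 25 2004

Every event lands on a Thursday or Friday (gaps cycle 1, 6, 1, 6).
So the schedule is: every Thursday and Friday.
The following Friday is Jun 18 2004.
Next Thursday: Jun 24 2004.
The following Friday is Jun 25 2004.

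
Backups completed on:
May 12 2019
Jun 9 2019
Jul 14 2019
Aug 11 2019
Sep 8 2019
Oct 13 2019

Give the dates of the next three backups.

Nov 10 2019, Dec 8 2019, Jan 12 2020

These are Sundays at 28- or 35-day spacing (28, 35, 28, 28, 35).
The pattern: 2nd Sunday of the month.
November 2019 — 2nd Sunday is Nov 10 2019.
December 2019 — 2nd Sunday is Dec 8 2019.
January 2020 — 2nd Sunday is Jan 12 2020.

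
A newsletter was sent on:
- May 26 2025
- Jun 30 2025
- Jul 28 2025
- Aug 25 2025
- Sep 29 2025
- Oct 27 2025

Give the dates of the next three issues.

All Mondays; the gaps (35, 28, 28, 35, 28) vary with month length.
This is the last Monday of each month.
November 2025 ends with Monday Nov 24 2025.
Last Monday of December 2025: Dec 29 2025.
Last Monday of January 2026: Jan 26 2026.

Nov 24 2025, Dec 29 2025, Jan 26 2026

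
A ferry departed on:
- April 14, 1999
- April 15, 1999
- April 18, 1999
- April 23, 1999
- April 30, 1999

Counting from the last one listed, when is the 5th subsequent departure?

July 4, 1999

Intervals are 1, 3, 5, 7 days — an arithmetic progression with common difference 2.
Next gap: 9 days. April 30, 1999 + 9 days = May 9, 1999.
Next gap: 11 days. May 9, 1999 + 11 days = May 20, 1999.
Next gap: 13 days. May 20, 1999 + 13 days = June 2, 1999.
Next gap: 15 days. June 2, 1999 + 15 days = June 17, 1999.
Next gap: 17 days. June 17, 1999 + 17 days = July 4, 1999.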